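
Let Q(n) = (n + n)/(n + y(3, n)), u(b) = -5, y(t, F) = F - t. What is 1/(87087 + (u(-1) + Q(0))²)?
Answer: 1/87112 ≈ 1.1479e-5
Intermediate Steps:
Q(n) = 2*n/(-3 + 2*n) (Q(n) = (n + n)/(n + (n - 1*3)) = (2*n)/(n + (n - 3)) = (2*n)/(n + (-3 + n)) = (2*n)/(-3 + 2*n) = 2*n/(-3 + 2*n))
1/(87087 + (u(-1) + Q(0))²) = 1/(87087 + (-5 + 2*0/(-3 + 2*0))²) = 1/(87087 + (-5 + 2*0/(-3 + 0))²) = 1/(87087 + (-5 + 2*0/(-3))²) = 1/(87087 + (-5 + 2*0*(-⅓))²) = 1/(87087 + (-5 + 0)²) = 1/(87087 + (-5)²) = 1/(87087 + 25) = 1/87112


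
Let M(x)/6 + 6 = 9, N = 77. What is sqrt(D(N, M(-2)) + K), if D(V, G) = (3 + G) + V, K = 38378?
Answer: 2*sqrt(9619) ≈ 196.15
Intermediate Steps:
M(x) = 18 (M(x) = -36 + 6*9 = -36 + 54 = 18)
D(V, G) = 3 + G + V
sqrt(D(N, M(-2)) + K) = sqrt((3 + 18 + 77) + 38378) = sqrt(98 + 38378) = sqrt(38476) = 2*sqrt(9619)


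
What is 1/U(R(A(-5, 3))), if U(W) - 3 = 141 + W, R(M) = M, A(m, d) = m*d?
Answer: 1/129 ≈ 0.0077519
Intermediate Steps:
A(m, d) = d*m
U(W) = 144 + W (U(W) = 3 + (141 + W) = 144 + W)
1/U(R(A(-5, 3))) = 1/(144 + 3*(-5)) = 1/(144 - 15) = 1/129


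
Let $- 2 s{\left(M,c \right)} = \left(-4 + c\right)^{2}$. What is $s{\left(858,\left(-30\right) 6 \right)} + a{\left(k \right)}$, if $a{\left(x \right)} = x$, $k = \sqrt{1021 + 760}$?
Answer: $-16928 + \sqrt{1781} \approx -16886.0$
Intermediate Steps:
$k = \sqrt{1781} \approx 42.202$
$s{\left(M,c \right)} = - \frac{\left(-4 + c\right)^{2}}{2}$
$s{\left(858,\left(-30\right) 6 \right)} + a{\left(k \right)} = - \frac{\left(-4 - 180\right)^{2}}{2} + \sqrt{1781} = - \frac{\left(-184\right)^{2}}{2} + \sqrt{1781} = \left(- \frac{1}{2}\right) 33856 + \sqrt{1781} = -16928 + \sqrt{1781}$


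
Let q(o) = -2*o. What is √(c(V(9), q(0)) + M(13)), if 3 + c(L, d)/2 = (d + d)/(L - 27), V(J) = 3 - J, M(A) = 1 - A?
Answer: 3*I*√2 ≈ 4.2426*I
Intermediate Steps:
c(L, d) = -6 + 4*d/(-27 + L) (c(L, d) = -6 + 2*((d + d)/(L - 27)) = -6 + 2*((2*d)/(-27 + L)) = -6 + 2*(2*d/(-27 + L)) = -6 + 4*d/(-27 + L))
√(c(V(9), q(0)) + M(13)) = √(2*(81 - 3*(3 - 1*9) + 2*(-2*0))/(-27 + (3 - 1*9)) + (1 - 1*13)) = √(2*(81 - 3*(3 - 9) + 2*0)/(-27 + (3 - 9)) + (1 - 13)) = √(2*(81 - 3*(-6) + 0)/(-27 - 6) - 12) = √(2*(81 + 18 + 0)/(-33) - 12) = √(2*(-1/33)*99 - 12) = √(-6 - 12) = √(-18) = 3*I*√2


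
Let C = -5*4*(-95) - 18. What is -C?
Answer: -1882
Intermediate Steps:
C = 1882 (C = -20*(-95) - 18 = 1900 - 18 = 1882)
-C = -1*1882 = -1882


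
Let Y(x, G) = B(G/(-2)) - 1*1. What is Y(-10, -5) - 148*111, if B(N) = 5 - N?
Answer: -32853/2 ≈ -16427.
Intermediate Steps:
Y(x, G) = 4 + G/2 (Y(x, G) = (5 - G/(-2)) - 1*1 = (5 - G*(-1)/2) - 1 = (5 - (-1)*G/2) - 1 = (5 + G/2) - 1 = 4 + G/2)
Y(-10, -5) - 148*111 = (4 + (½)*(-5)) - 148*111 = (4 - 5/2) - 16428 = 3/2 - 16428 = -32853/2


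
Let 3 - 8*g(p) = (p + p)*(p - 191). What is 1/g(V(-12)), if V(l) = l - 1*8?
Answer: -8/8437 ≈ -0.00094820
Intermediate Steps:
V(l) = -8 + l (V(l) = l - 8 = -8 + l)
g(p) = 3/8 - p*(-191 + p)/4 (g(p) = 3/8 - (p + p)*(p - 191)/8 = 3/8 - 2*p*(-191 + p)/8 = 3/8 - p*(-191 + p)/4)
1/g(V(-12)) = 1/(3/8 - (-8 - 12)**2/4 + 191*(-8 - 12)/4) = 1/(3/8 - 1/4*(-20)**2 + (191/4)*(-20)) = 1/(3/8 - 1/4*400 - 955) = 1/(3/8 - 100 - 955) = 1/(-8437/8) = -8/8437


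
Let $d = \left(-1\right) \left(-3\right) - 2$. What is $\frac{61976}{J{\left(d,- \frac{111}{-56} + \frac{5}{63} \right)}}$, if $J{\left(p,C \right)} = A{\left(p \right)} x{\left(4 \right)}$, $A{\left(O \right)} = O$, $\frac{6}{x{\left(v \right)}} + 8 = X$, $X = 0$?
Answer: $- \frac{247904}{3} \approx -82635.0$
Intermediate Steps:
$x{\left(v \right)} = - \frac{3}{4}$ ($x{\left(v \right)} = \frac{6}{-8 + 0} = \frac{6}{-8} = 6 \left(- \frac{1}{8}\right) = - \frac{3}{4}$)
$d = 1$ ($d = 3 - 2 = 1$)
$J{\left(p,C \right)} = - \frac{3 p}{4}$ ($J{\left(p,C \right)} = p \left(- \frac{3}{4}\right) = - \frac{3 p}{4}$)
$\frac{61976}{J{\left(d,- \frac{111}{-56} + \frac{5}{63} \right)}} = \frac{61976}{\left(- \frac{3}{4}\right) 1} = \frac{61976}{- \frac{3}{4}} = 61976 \left(- \frac{4}{3}\right) = - \frac{247904}{3}$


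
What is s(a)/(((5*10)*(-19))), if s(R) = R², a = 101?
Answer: -10201/950 ≈ -10.738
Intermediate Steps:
s(a)/(((5*10)*(-19))) = 101²/(((5*10)*(-19))) = 10201/((50*(-19))) = 10201/(-950) = 10201*(-1/950) = -10201/950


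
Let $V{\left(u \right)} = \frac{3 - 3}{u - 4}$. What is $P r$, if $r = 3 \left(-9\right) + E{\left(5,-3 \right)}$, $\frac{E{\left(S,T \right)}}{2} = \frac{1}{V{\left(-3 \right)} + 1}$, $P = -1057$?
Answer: $26425$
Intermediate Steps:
$V{\left(u \right)} = 0$ ($V{\left(u \right)} = \frac{0}{-4 + u} = 0$)
$E{\left(S,T \right)} = 2$ ($E{\left(S,T \right)} = \frac{2}{0 + 1} = \frac{2}{1} = 2 \cdot 1 = 2$)
$r = -25$ ($r = 3 \left(-9\right) + 2 = -27 + 2 = -25$)
$P r = \left(-1057\right) \left(-25\right) = 26425$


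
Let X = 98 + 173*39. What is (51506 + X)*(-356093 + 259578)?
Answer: -5631746765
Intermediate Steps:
X = 6845 (X = 98 + 6747 = 6845)
(51506 + X)*(-356093 + 259578) = (51506 + 6845)*(-356093 + 259578) = 58351*(-96515) = -5631746765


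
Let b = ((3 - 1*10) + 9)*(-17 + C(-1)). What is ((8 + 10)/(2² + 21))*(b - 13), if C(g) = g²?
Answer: -162/5 ≈ -32.400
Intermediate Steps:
b = -32 (b = ((3 - 1*10) + 9)*(-17 + (-1)²) = ((3 - 10) + 9)*(-17 + 1) = (-7 + 9)*(-16) = 2*(-16) = -32)
((8 + 10)/(2² + 21))*(b - 13) = ((8 + 10)/(2² + 21))*(-32 - 13) = (18/(4 + 21))*(-45) = (18/25)*(-45) = -162/5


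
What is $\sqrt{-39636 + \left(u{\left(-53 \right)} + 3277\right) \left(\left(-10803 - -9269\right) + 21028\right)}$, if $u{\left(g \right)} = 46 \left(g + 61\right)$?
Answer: $21 \sqrt{161034} \approx 8427.1$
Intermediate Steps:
$u{\left(g \right)} = 2806 + 46 g$ ($u{\left(g \right)} = 46 \left(61 + g\right) = 2806 + 46 g$)
$\sqrt{-39636 + \left(u{\left(-53 \right)} + 3277\right) \left(\left(-10803 - -9269\right) + 21028\right)} = \sqrt{-39636 + \left(\left(2806 + 46 \left(-53\right)\right) + 3277\right) \left(\left(-10803 - -9269\right) + 21028\right)} = \sqrt{-39636 + \left(\left(2806 - 2438\right) + 3277\right) \left(\left(-10803 + 9269\right) + 21028\right)} = \sqrt{-39636 + \left(368 + 3277\right) \left(-1534 + 21028\right)} = \sqrt{-39636 + 3645 \cdot 19494} = \sqrt{-39636 + 71055630} = \sqrt{71015994} = 21 \sqrt{161034}$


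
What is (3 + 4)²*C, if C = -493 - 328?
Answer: -40229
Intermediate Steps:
C = -821
(3 + 4)²*C = (3 + 4)²*(-821) = 7²*(-821) = 49*(-821) = -40229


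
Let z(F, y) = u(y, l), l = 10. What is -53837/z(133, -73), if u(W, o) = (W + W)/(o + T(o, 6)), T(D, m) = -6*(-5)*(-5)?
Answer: -3768590/73 ≈ -51625.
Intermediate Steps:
T(D, m) = -150 (T(D, m) = -(-30)*(-5) = -1*150 = -150)
u(W, o) = 2*W/(-150 + o) (u(W, o) = (W + W)/(o - 150) = (2*W)/(-150 + o) = 2*W/(-150 + o))
z(F, y) = -y/70 (z(F, y) = 2*y/(-150 + 10) = 2*y/(-140) = 2*y*(-1/140) = -y/70)
-53837/z(133, -73) = -53837/((-1/70*(-73))) = -53837/73/70 = -53837*70/73 = -3768590/73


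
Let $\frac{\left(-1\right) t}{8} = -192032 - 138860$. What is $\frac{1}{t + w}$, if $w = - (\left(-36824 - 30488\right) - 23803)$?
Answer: $\frac{1}{2738251} \approx 3.652 \cdot 10^{-7}$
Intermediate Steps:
$t = 2647136$ ($t = - 8 \left(-192032 - 138860\right) = \left(-8\right) \left(-330892\right) = 2647136$)
$w = 91115$ ($w = - (-67312 - 23803) = \left(-1\right) \left(-91115\right) = 91115$)
$\frac{1}{t + w} = \frac{1}{2647136 + 91115} = \frac{1}{2738251}$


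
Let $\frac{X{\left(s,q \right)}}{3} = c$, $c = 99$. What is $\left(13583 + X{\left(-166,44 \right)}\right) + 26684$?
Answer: $40564$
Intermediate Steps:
$X{\left(s,q \right)} = 297$ ($X{\left(s,q \right)} = 3 \cdot 99 = 297$)
$\left(13583 + X{\left(-166,44 \right)}\right) + 26684 = \left(13583 + 297\right) + 26684 = 13880 + 26684 = 40564$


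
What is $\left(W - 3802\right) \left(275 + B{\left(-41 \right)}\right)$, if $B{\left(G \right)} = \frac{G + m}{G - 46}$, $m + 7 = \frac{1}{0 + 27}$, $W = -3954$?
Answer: $- \frac{5020226120}{2349} \approx -2.1372 \cdot 10^{6}$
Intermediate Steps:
$m = - \frac{188}{27}$ ($m = -7 + \frac{1}{0 + 27} = -7 + \frac{1}{27} = - \frac{188}{27} \approx -6.963$)
$B{\left(G \right)} = \frac{- \frac{188}{27} + G}{-46 + G}$ ($B{\left(G \right)} = \frac{G - \frac{188}{27}}{G - 46} = \frac{- \frac{188}{27} + G}{-46 + G}$)
$\left(W - 3802\right) \left(275 + B{\left(-41 \right)}\right) = \left(-3954 - 3802\right) \left(275 + \frac{- \frac{188}{27} - 41}{-46 - 41}\right) = - 7756 \left(275 + \frac{1}{-87} \left(- \frac{1295}{27}\right)\right) = - 7756 \left(275 - - \frac{1295}{2349}\right) = - 7756 \left(275 + \frac{1295}{2349}\right) = \left(-7756\right) \frac{647270}{2349} = - \frac{5020226120}{2349}$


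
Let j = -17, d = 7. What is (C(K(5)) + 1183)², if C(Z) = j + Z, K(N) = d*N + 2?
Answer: 1447209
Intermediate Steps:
K(N) = 2 + 7*N (K(N) = 7*N + 2 = 2 + 7*N)
C(Z) = -17 + Z
(C(K(5)) + 1183)² = ((-17 + (2 + 7*5)) + 1183)² = ((-17 + (2 + 35)) + 1183)² = ((-17 + 37) + 1183)² = (20 + 1183)² = 1203² = 1447209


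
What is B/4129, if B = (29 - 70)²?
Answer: 1681/4129 ≈ 0.40712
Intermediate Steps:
B = 1681 (B = (-41)² = 1681)
B/4129 = 1681/4129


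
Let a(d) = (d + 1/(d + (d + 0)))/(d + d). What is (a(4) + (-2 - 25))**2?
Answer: 2873025/4096 ≈ 701.42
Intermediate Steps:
a(d) = (d + 1/(2*d))/(2*d) (a(d) = (d + 1/(d + d))/((2*d)) = (d + 1/(2*d))*(1/(2*d)) = (d + 1/(2*d))/(2*d))
(a(4) + (-2 - 25))**2 = ((1/2 + (1/4)/4**2) + (-2 - 25))**2 = ((1/2 + (1/4)*(1/16)) - 27)**2 = ((1/2 + 1/64) - 27)**2 = (33/64 - 27)**2 = (-1695/64)**2 = 2873025/4096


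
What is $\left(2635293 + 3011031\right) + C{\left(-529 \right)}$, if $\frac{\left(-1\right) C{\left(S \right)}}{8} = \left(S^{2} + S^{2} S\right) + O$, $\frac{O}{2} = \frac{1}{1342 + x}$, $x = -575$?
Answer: $\frac{910961841020}{767} \approx 1.1877 \cdot 10^{9}$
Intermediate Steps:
$O = \frac{2}{767}$ ($O = \frac{2}{1342 - 575} = \frac{2}{767} \approx 0.0026076$)
$C{\left(S \right)} = - \frac{16}{767} - 8 S^{2} - 8 S^{3}$ ($C{\left(S \right)} = - 8 \left(\left(S^{2} + S^{2} S\right) + \frac{2}{767}\right) = - 8 \left(\left(S^{2} + S^{3}\right) + \frac{2}{767}\right) = - 8 \left(\frac{2}{767} + S^{2} + S^{3}\right) = - \frac{16}{767} - 8 S^{2} - 8 S^{3}$)
$\left(2635293 + 3011031\right) + C{\left(-529 \right)} = \left(2635293 + 3011031\right) - \left(\frac{16}{767} - 1184287112 + 2238728\right) = 5646324 - - \frac{906631110512}{767} = 5646324 + \frac{906631110512}{767} = \frac{910961841020}{767}$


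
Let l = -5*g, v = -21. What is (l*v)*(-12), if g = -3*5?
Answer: 18900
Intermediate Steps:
g = -15
l = 75 (l = -5*(-15) = 75)
(l*v)*(-12) = (75*(-21))*(-12) = -1575*(-12) = 18900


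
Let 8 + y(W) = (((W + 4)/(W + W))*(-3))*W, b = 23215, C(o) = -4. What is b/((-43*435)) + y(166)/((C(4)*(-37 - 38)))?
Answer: -264087/124700 ≈ -2.1178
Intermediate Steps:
y(W) = -14 - 3*W/2 (y(W) = -8 + (((W + 4)/(W + W))*(-3))*W = -8 + (((4 + W)/((2*W)))*(-3))*W = -8 + (((4 + W)*(1/(2*W)))*(-3))*W = -8 + (((4 + W)/(2*W))*(-3))*W = -8 + (-3*(4 + W)/(2*W))*W = -8 + (-6 - 3*W/2) = -14 - 3*W/2)
b/((-43*435)) + y(166)/((C(4)*(-37 - 38))) = 23215/((-43*435)) + (-14 - 3/2*166)/((-4*(-37 - 38))) = 23215/(-18705) + (-14 - 249)/((-4*(-75))) = 23215*(-1/18705) - 263/300 = -4643/3741 - 263*1/300 = -4643/3741 - 263/300 = -264087/124700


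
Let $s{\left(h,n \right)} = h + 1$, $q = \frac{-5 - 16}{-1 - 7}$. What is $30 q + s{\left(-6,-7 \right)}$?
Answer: $\frac{295}{4} \approx 73.75$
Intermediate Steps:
$q = \frac{21}{8}$ ($q = - \frac{21}{-8} = \left(-21\right) \left(- \frac{1}{8}\right) = \frac{21}{8} \approx 2.625$)
$s{\left(h,n \right)} = 1 + h$
$30 q + s{\left(-6,-7 \right)} = 30 \cdot \frac{21}{8} + \left(1 - 6\right) = \frac{315}{4} - 5 = \frac{295}{4}$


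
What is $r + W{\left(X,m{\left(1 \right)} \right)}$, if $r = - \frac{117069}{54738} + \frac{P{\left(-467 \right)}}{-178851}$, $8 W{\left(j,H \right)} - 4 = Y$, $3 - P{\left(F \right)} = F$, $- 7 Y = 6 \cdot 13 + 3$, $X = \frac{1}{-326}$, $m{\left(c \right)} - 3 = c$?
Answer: $- \frac{94046148691}{30457609896} \approx -3.0878$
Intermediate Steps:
$m{\left(c \right)} = 3 + c$
$X = - \frac{1}{326} \approx -0.0030675$
$Y = - \frac{81}{7}$ ($Y = - \frac{6 \cdot 13 + 3}{7} = - \frac{78 + 3}{7} = \left(- \frac{1}{7}\right) 81 = - \frac{81}{7} \approx -11.571$)
$P{\left(F \right)} = 3 - F$
$W{\left(j,H \right)} = - \frac{53}{56}$ ($W{\left(j,H \right)} = \frac{1}{2} + \frac{1}{8} \left(- \frac{81}{7}\right) = \frac{1}{2} - \frac{81}{56} = - \frac{53}{56}$)
$r = - \frac{2329292731}{1087771782}$ ($r = - \frac{117069}{54738} + \frac{3 - -467}{-178851} = \left(-117069\right) \frac{1}{54738} + \left(3 + 467\right) \left(- \frac{1}{178851}\right) = - \frac{39023}{18246} + 470 \left(- \frac{1}{178851}\right) = - \frac{39023}{18246} - \frac{470}{178851} = - \frac{2329292731}{1087771782} \approx -2.1413$)
$r + W{\left(X,m{\left(1 \right)} \right)} = - \frac{2329292731}{1087771782} - \frac{53}{56} = - \frac{94046148691}{30457609896}$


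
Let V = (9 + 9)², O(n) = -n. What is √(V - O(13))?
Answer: √337 ≈ 18.358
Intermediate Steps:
V = 324 (V = 18² = 324)
√(V - O(13)) = √(324 - (-1)*13) = √(324 - 1*(-13)) = √(324 + 13) = √337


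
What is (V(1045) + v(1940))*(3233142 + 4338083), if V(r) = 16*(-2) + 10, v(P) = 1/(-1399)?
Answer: -233034734275/1399 ≈ -1.6657e+8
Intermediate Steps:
v(P) = -1/1399
V(r) = -22 (V(r) = -32 + 10 = -22)
(V(1045) + v(1940))*(3233142 + 4338083) = (-22 - 1/1399)*(3233142 + 4338083) = -30779/1399*7571225 = -233034734275/1399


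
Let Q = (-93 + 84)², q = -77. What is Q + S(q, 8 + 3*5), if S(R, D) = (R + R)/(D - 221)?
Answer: 736/9 ≈ 81.778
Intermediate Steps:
Q = 81 (Q = (-9)² = 81)
S(R, D) = 2*R/(-221 + D) (S(R, D) = (2*R)/(-221 + D) = 2*R/(-221 + D))
Q + S(q, 8 + 3*5) = 81 + 2*(-77)/(-221 + (8 + 3*5)) = 81 + 2*(-77)/(-221 + (8 + 15)) = 81 + 2*(-77)/(-221 + 23) = 81 + 2*(-77)/(-198) = 81 + 2*(-77)*(-1/198) = 81 + 7/9 = 736/9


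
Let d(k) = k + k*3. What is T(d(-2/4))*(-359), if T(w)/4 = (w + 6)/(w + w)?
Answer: 1436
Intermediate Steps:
d(k) = 4*k (d(k) = k + 3*k = 4*k)
T(w) = 2*(6 + w)/w (T(w) = 4*((w + 6)/(w + w)) = 4*((6 + w)/((2*w))) = 4*((6 + w)*(1/(2*w))) = 4*((6 + w)/(2*w)) = 2*(6 + w)/w)
T(d(-2/4))*(-359) = (2 + 12/((4*(-2/4))))*(-359) = (2 + 12/((4*(-2*1/4))))*(-359) = (2 + 12/((4*(-1/2))))*(-359) = (2 + 12/(-2))*(-359) = (2 + 12*(-1/2))*(-359) = (2 - 6)*(-359) = -4*(-359) = 1436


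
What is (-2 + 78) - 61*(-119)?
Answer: 7335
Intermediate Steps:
(-2 + 78) - 61*(-119) = 76 + 7259 = 7335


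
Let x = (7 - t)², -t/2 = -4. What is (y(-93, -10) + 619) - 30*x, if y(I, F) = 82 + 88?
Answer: 759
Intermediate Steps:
t = 8 (t = -2*(-4) = 8)
x = 1 (x = (7 - 1*8)² = (7 - 8)² = (-1)² = 1)
y(I, F) = 170
(y(-93, -10) + 619) - 30*x = (170 + 619) - 30*1 = 789 - 30 = 759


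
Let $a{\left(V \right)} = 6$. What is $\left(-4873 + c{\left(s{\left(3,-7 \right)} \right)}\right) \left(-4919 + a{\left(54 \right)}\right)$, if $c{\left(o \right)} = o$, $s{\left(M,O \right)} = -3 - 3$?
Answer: $23970527$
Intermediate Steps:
$s{\left(M,O \right)} = -6$
$\left(-4873 + c{\left(s{\left(3,-7 \right)} \right)}\right) \left(-4919 + a{\left(54 \right)}\right) = \left(-4873 - 6\right) \left(-4919 + 6\right) = \left(-4879\right) \left(-4913\right) = 23970527$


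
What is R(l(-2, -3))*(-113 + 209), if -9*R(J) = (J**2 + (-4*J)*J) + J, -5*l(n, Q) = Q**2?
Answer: 3072/25 ≈ 122.88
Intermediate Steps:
l(n, Q) = -Q**2/5
R(J) = -J/9 + J**2/3 (R(J) = -((J**2 + (-4*J)*J) + J)/9 = -((J**2 - 4*J**2) + J)/9 = -(-3*J**2 + J)/9 = -(J - 3*J**2)/9 = -J/9 + J**2/3)
R(l(-2, -3))*(-113 + 209) = ((-1/5*(-3)**2)*(-1 + 3*(-1/5*(-3)**2))/9)*(-113 + 209) = ((-1/5*9)*(-1 + 3*(-1/5*9))/9)*96 = ((1/9)*(-9/5)*(-1 + 3*(-9/5)))*96 = ((1/9)*(-9/5)*(-1 - 27/5))*96 = ((1/9)*(-9/5)*(-32/5))*96 = (32/25)*96 = 3072/25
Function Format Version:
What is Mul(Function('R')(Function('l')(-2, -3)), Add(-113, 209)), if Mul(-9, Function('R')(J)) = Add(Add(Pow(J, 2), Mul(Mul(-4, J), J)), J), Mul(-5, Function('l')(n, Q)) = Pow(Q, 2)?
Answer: Rational(3072, 25) ≈ 122.88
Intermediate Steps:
Function('l')(n, Q) = Mul(Rational(-1, 5), Pow(Q, 2))
Function('R')(J) = Add(Mul(Rational(-1, 9), J), Mul(Rational(1, 3), Pow(J, 2))) (Function('R')(J) = Mul(Rational(-1, 9), Add(Add(Pow(J, 2), Mul(Mul(-4, J), J)), J)) = Mul(Rational(-1, 9), Add(Add(Pow(J, 2), Mul(-4, Pow(J, 2))), J)) = Mul(Rational(-1, 9), Add(Mul(-3, Pow(J, 2)), J)) = Mul(Rational(-1, 9), Add(J, Mul(-3, Pow(J, 2)))) = Add(Mul(Rational(-1, 9), J), Mul(Rational(1, 3), Pow(J, 2))))
Mul(Function('R')(Function('l')(-2, -3)), Add(-113, 209)) = Mul(Mul(Rational(1, 9), Mul(Rational(-1, 5), Pow(-3, 2)), Add(-1, Mul(3, Mul(Rational(-1, 5), Pow(-3, 2))))), Add(-113, 209)) = Mul(Mul(Rational(1, 9), Mul(Rational(-1, 5), 9), Add(-1, Mul(3, Mul(Rational(-1, 5), 9)))), 96) = Mul(Mul(Rational(1, 9), Rational(-9, 5), Add(-1, Mul(3, Rational(-9, 5)))), 96) = Mul(Mul(Rational(1, 9), Rational(-9, 5), Add(-1, Rational(-27, 5))), 96) = Mul(Mul(Rational(1, 9), Rational(-9, 5), Rational(-32, 5)), 96) = Mul(Rational(32, 25), 96) = Rational(3072, 25)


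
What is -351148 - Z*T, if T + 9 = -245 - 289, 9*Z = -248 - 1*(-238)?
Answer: -1055254/3 ≈ -3.5175e+5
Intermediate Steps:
Z = -10/9 (Z = (-248 - 1*(-238))/9 = (-248 + 238)/9 = (⅑)*(-10) = -10/9 ≈ -1.1111)
T = -543 (T = -9 + (-245 - 289) = -9 - 534 = -543)
-351148 - Z*T = -351148 - (-10)*(-543)/9 = -351148 - 1*1810/3 = -351148 - 1810/3 = -1055254/3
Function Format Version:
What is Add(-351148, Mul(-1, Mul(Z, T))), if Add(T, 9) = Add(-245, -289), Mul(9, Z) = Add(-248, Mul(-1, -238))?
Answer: Rational(-1055254, 3) ≈ -3.5175e+5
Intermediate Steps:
Z = Rational(-10, 9) (Z = Mul(Rational(1, 9), Add(-248, Mul(-1, -238))) = Mul(Rational(1, 9), Add(-248, 238)) = Mul(Rational(1, 9), -10) = Rational(-10, 9) ≈ -1.1111)
T = -543 (T = Add(-9, Add(-245, -289)) = Add(-9, -534) = -543)
Add(-351148, Mul(-1, Mul(Z, T))) = Add(-351148, Mul(-1, Mul(Rational(-10, 9), -543))) = Add(-351148, Mul(-1, Rational(1810, 3))) = Add(-351148, Rational(-1810, 3)) = Rational(-1055254, 3)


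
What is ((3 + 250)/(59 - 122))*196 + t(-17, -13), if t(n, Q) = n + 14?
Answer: -7111/9 ≈ -790.11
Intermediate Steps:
t(n, Q) = 14 + n
((3 + 250)/(59 - 122))*196 + t(-17, -13) = ((3 + 250)/(59 - 122))*196 + (14 - 17) = (253/(-63))*196 - 3 = (253*(-1/63))*196 - 3 = -253/63*196 - 3 = -7084/9 - 3 = -7111/9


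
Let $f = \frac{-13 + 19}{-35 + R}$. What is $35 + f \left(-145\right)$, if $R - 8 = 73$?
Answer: $\frac{370}{23} \approx 16.087$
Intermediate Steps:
$R = 81$ ($R = 8 + 73 = 81$)
$f = \frac{3}{23}$ ($f = \frac{-13 + 19}{-35 + 81} = \frac{6}{46} = 6 \cdot \frac{1}{46} = \frac{3}{23} \approx 0.13043$)
$35 + f \left(-145\right) = 35 + \frac{3}{23} \left(-145\right) = 35 - \frac{435}{23} = \frac{370}{23}$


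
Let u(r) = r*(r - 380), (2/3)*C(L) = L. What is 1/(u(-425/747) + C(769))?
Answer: 1116018/1528969013 ≈ 0.00072992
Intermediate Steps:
C(L) = 3*L/2
u(r) = r*(-380 + r)
1/(u(-425/747) + C(769)) = 1/((-425/747)*(-380 - 425/747) + (3/2)*769) = 1/((-425*1/747)*(-380 - 425*1/747) + 2307/2) = 1/(-425*(-380 - 425/747)/747 + 2307/2) = 1/(-425/747*(-284285/747) + 2307/2) = 1/(120821125/558009 + 2307/2) = 1/(1528969013/1116018) = 1116018/1528969013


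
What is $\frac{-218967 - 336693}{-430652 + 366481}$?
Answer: $\frac{555660}{64171} \approx 8.6591$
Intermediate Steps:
$\frac{-218967 - 336693}{-430652 + 366481} = - \frac{555660}{-64171} = \left(-555660\right) \left(- \frac{1}{64171}\right) = \frac{555660}{64171}$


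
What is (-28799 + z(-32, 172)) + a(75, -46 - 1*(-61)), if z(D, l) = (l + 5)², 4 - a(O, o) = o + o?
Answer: 2504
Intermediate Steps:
a(O, o) = 4 - 2*o (a(O, o) = 4 - (o + o) = 4 - 2*o)
z(D, l) = (5 + l)²
(-28799 + z(-32, 172)) + a(75, -46 - 1*(-61)) = (-28799 + (5 + 172)²) + (4 - 2*(-46 - 1*(-61))) = (-28799 + 177²) + (4 - 2*(-46 + 61)) = (-28799 + 31329) + (4 - 2*15) = 2530 + (4 - 30) = 2530 - 26 = 2504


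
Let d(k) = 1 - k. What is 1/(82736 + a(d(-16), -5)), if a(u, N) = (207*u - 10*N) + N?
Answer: 1/86300 ≈ 1.1587e-5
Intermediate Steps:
a(u, N) = -9*N + 207*u (a(u, N) = (-10*N + 207*u) + N = -9*N + 207*u)
1/(82736 + a(d(-16), -5)) = 1/(82736 + (-9*(-5) + 207*(1 - 1*(-16)))) = 1/(82736 + (45 + 207*(1 + 16))) = 1/(82736 + (45 + 207*17)) = 1/(82736 + (45 + 3519)) = 1/(82736 + 3564) = 1/86300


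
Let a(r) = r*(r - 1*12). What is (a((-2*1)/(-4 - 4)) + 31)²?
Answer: 201601/256 ≈ 787.50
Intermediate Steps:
a(r) = r*(-12 + r) (a(r) = r*(r - 12) = r*(-12 + r))
(a((-2*1)/(-4 - 4)) + 31)² = (((-2*1)/(-4 - 4))*(-12 + (-2*1)/(-4 - 4)) + 31)² = ((-2/(-8))*(-12 - 2/(-8)) + 31)² = ((-2*(-⅛))*(-12 - 2*(-⅛)) + 31)² = ((-12 + ¼)/4 + 31)² = ((¼)*(-47/4) + 31)² = (-47/16 + 31)² = (449/16)² = 201601/256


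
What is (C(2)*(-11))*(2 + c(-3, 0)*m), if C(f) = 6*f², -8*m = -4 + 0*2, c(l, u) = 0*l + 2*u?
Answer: -528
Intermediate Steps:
c(l, u) = 2*u (c(l, u) = 0 + 2*u = 2*u)
m = ½ (m = -(-4 + 0*2)/8 = -(-4 + 0)/8 = -⅛*(-4) = ½ ≈ 0.50000)
(C(2)*(-11))*(2 + c(-3, 0)*m) = ((6*2²)*(-11))*(2 + (2*0)*(½)) = ((6*4)*(-11))*(2 + 0*(½)) = (24*(-11))*(2 + 0) = -264*2 = -528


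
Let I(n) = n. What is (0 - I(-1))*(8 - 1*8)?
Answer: 0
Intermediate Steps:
(0 - I(-1))*(8 - 1*8) = (0 - 1*(-1))*(8 - 1*8) = (0 + 1)*(8 - 8) = 1*0 = 0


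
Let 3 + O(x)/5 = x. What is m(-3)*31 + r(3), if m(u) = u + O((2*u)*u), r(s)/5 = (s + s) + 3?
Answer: 2277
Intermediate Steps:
O(x) = -15 + 5*x
r(s) = 15 + 10*s (r(s) = 5*((s + s) + 3) = 5*(2*s + 3) = 5*(3 + 2*s) = 15 + 10*s)
m(u) = -15 + u + 10*u² (m(u) = u + (-15 + 5*((2*u)*u)) = u + (-15 + 5*(2*u²)) = u + (-15 + 10*u²) = -15 + u + 10*u²)
m(-3)*31 + r(3) = (-15 - 3 + 10*(-3)²)*31 + (15 + 10*3) = (-15 - 3 + 10*9)*31 + (15 + 30) = (-15 - 3 + 90)*31 + 45 = 72*31 + 45 = 2232 + 45 = 2277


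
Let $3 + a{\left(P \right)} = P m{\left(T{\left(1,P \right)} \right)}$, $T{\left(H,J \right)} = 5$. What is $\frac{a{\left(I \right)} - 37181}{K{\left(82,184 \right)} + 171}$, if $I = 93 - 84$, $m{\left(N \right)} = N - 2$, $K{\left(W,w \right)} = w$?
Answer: $- \frac{37157}{355} \approx -104.67$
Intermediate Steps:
$m{\left(N \right)} = -2 + N$ ($m{\left(N \right)} = N - 2 = -2 + N$)
$I = 9$
$a{\left(P \right)} = -3 + 3 P$ ($a{\left(P \right)} = -3 + P \left(-2 + 5\right) = -3 + P 3 = -3 + 3 P$)
$\frac{a{\left(I \right)} - 37181}{K{\left(82,184 \right)} + 171} = \frac{\left(-3 + 3 \cdot 9\right) - 37181}{184 + 171} = \frac{\left(-3 + 27\right) - 37181}{355} = \left(24 - 37181\right) \frac{1}{355} = \left(-37157\right) \frac{1}{355} = - \frac{37157}{355}$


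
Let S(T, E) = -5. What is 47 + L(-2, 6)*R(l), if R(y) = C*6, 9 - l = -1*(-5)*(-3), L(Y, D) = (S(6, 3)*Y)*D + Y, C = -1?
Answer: -301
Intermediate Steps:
L(Y, D) = Y - 5*D*Y (L(Y, D) = (-5*Y)*D + Y = -5*D*Y + Y = Y - 5*D*Y)
l = 24 (l = 9 - (-1*(-5))*(-3) = 9 - 5*(-3) = 9 - 1*(-15) = 9 + 15 = 24)
R(y) = -6 (R(y) = -1*6 = -6)
47 + L(-2, 6)*R(l) = 47 - 2*(1 - 5*6)*(-6) = 47 - 2*(1 - 30)*(-6) = 47 - 2*(-29)*(-6) = 47 + 58*(-6) = 47 - 348 = -301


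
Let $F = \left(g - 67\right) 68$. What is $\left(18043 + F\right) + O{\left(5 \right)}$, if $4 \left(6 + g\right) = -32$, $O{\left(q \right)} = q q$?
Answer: $12560$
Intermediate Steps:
$O{\left(q \right)} = q^{2}$
$g = -14$ ($g = -6 + \frac{1}{4} \left(-32\right) = -6 - 8 = -14$)
$F = -5508$ ($F = \left(-14 - 67\right) 68 = \left(-81\right) 68 = -5508$)
$\left(18043 + F\right) + O{\left(5 \right)} = \left(18043 - 5508\right) + 5^{2} = 12535 + 25 = 12560$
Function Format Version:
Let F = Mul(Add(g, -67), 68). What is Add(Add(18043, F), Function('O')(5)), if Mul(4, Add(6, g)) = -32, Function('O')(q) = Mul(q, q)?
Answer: 12560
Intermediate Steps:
Function('O')(q) = Pow(q, 2)
g = -14 (g = Add(-6, Mul(Rational(1, 4), -32)) = Add(-6, -8) = -14)
F = -5508 (F = Mul(Add(-14, -67), 68) = Mul(-81, 68) = -5508)
Add(Add(18043, F), Function('O')(5)) = Add(Add(18043, -5508), Pow(5, 2)) = Add(12535, 25) = 12560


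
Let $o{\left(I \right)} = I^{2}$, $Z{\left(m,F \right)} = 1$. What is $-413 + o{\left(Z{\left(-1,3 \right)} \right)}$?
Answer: $-412$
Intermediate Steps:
$-413 + o{\left(Z{\left(-1,3 \right)} \right)} = -413 + 1^{2} = -413 + 1 = -412$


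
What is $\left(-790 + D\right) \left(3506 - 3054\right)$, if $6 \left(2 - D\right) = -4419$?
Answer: $-23278$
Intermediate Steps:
$D = \frac{1477}{2}$ ($D = 2 - - \frac{1473}{2} = 2 + \frac{1473}{2} = \frac{1477}{2} \approx 738.5$)
$\left(-790 + D\right) \left(3506 - 3054\right) = \left(-790 + \frac{1477}{2}\right) \left(3506 - 3054\right) = \left(- \frac{103}{2}\right) 452 = -23278$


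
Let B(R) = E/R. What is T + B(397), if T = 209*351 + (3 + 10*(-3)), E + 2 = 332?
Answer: 29113134/397 ≈ 73333.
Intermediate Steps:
E = 330 (E = -2 + 332 = 330)
B(R) = 330/R
T = 73332 (T = 73359 + (3 - 30) = 73359 - 27 = 73332)
T + B(397) = 73332 + 330/397 = 29113134/397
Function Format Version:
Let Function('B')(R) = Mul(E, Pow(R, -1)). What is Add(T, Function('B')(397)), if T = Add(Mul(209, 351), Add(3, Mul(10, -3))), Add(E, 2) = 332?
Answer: Rational(29113134, 397) ≈ 73333.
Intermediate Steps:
E = 330 (E = Add(-2, 332) = 330)
Function('B')(R) = Mul(330, Pow(R, -1))
T = 73332 (T = Add(73359, Add(3, -30)) = Add(73359, -27) = 73332)
Add(T, Function('B')(397)) = Add(73332, Mul(330, Pow(397, -1))) = Add(73332, Mul(330, Rational(1, 397))) = Add(73332, Rational(330, 397)) = Rational(29113134, 397)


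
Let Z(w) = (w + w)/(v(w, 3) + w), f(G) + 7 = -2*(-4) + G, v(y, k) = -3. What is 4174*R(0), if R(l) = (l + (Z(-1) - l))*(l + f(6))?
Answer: 14609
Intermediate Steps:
f(G) = 1 + G (f(G) = -7 + (-2*(-4) + G) = -7 + (8 + G) = 1 + G)
Z(w) = 2*w/(-3 + w) (Z(w) = (w + w)/(-3 + w) = (2*w)/(-3 + w) = 2*w/(-3 + w))
R(l) = 7/2 + l/2 (R(l) = (l + (2*(-1)/(-3 - 1) - l))*(l + (1 + 6)) = (l + (2*(-1)/(-4) - l))*(l + 7) = (l + (2*(-1)*(-1/4) - l))*(7 + l) = (l + (1/2 - l))*(7 + l) = (7 + l)/2 = 7/2 + l/2)
4174*R(0) = 4174*(7/2 + (1/2)*0) = 4174*(7/2 + 0) = 4174*(7/2) = 14609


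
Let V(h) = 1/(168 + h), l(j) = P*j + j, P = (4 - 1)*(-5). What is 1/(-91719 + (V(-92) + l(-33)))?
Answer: -76/6935531 ≈ -1.0958e-5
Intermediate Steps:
P = -15 (P = 3*(-5) = -15)
l(j) = -14*j (l(j) = -15*j + j = -14*j)
1/(-91719 + (V(-92) + l(-33))) = 1/(-91719 + (1/(168 - 92) - 14*(-33))) = 1/(-91719 + (1/76 + 462)) = 1/(-91719 + 35113/76) = 1/(-6935531/76) = -76/6935531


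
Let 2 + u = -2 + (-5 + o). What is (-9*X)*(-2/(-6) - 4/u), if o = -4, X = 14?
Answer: -1050/13 ≈ -80.769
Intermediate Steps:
u = -13 (u = -2 + (-2 + (-5 - 4)) = -2 + (-2 - 9) = -2 - 11 = -13)
(-9*X)*(-2/(-6) - 4/u) = (-9*14)*(-2/(-6) - 4/(-13)) = -126*(-2*(-⅙) - 4*(-1/13)) = -126*(⅓ + 4/13) = -126*25/39 = -1050/13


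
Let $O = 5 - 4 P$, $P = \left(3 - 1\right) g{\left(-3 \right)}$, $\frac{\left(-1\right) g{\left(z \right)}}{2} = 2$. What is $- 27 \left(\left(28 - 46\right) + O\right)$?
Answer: $-513$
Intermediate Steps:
$g{\left(z \right)} = -4$ ($g{\left(z \right)} = \left(-2\right) 2 = -4$)
$P = -8$ ($P = \left(3 - 1\right) \left(-4\right) = 2 \left(-4\right) = -8$)
$O = 37$ ($O = 5 - -32 = 5 + 32 = 37$)
$- 27 \left(\left(28 - 46\right) + O\right) = - 27 \left(\left(28 - 46\right) + 37\right) = - 27 \left(-18 + 37\right) = \left(-27\right) 19 = -513$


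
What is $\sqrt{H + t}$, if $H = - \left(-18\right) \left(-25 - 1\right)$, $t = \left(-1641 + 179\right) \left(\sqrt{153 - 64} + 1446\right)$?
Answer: $\sqrt{-2114520 - 1462 \sqrt{89}} \approx 1458.9 i$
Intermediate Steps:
$t = -2114052 - 1462 \sqrt{89}$ ($t = - 1462 \left(\sqrt{89} + 1446\right) = - 1462 \left(1446 + \sqrt{89}\right) = -2114052 - 1462 \sqrt{89} \approx -2.1278 \cdot 10^{6}$)
$H = -468$ ($H = - \left(-18\right) \left(-26\right) = \left(-1\right) 468 = -468$)
$\sqrt{H + t} = \sqrt{-468 - \left(2114052 + 1462 \sqrt{89}\right)} = \sqrt{-2114520 - 1462 \sqrt{89}}$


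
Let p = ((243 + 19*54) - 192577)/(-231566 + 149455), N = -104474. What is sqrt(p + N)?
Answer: I*sqrt(704370599428966)/82111 ≈ 323.22*I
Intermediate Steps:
p = 191308/82111 (p = ((243 + 1026) - 192577)/(-82111) = (1269 - 192577)*(-1/82111) = -191308*(-1/82111) = 191308/82111 ≈ 2.3299)
sqrt(p + N) = sqrt(191308/82111 - 104474) = sqrt(-8578273306/82111) = I*sqrt(704370599428966)/82111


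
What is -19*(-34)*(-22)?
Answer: -14212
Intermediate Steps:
-19*(-34)*(-22) = 646*(-22) = -14212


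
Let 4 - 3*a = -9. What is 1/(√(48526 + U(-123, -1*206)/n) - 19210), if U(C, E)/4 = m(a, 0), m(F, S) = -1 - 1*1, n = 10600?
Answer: -25453250/488892635551 - 5*√3407738297/488892635551 ≈ -5.2660e-5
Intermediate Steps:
a = 13/3 (a = 4/3 - ⅓*(-9) = 4/3 + 3 = 13/3 ≈ 4.3333)
m(F, S) = -2 (m(F, S) = -1 - 1 = -2)
U(C, E) = -8 (U(C, E) = 4*(-2) = -8)
1/(√(48526 + U(-123, -1*206)/n) - 19210) = 1/(√(48526 - 8/10600) - 19210) = 1/(√(48526 - 8*1/10600) - 19210) = 1/(√(48526 - 1/1325) - 19210) = 1/(√(64296949/1325) - 19210) = 1/(√3407738297/265 - 19210) = 1/(-19210 + √3407738297/265)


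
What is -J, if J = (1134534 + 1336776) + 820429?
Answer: -3291739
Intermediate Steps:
J = 3291739 (J = 2471310 + 820429 = 3291739)
-J = -1*3291739 = -3291739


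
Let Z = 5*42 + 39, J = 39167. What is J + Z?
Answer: 39416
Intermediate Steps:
Z = 249 (Z = 210 + 39 = 249)
J + Z = 39167 + 249 = 39416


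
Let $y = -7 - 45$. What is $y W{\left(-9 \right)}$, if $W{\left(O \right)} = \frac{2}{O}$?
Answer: $\frac{104}{9} \approx 11.556$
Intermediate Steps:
$y = -52$
$y W{\left(-9 \right)} = - 52 \frac{2}{-9} = - 52 \cdot 2 \left(- \frac{1}{9}\right) = \left(-52\right) \left(- \frac{2}{9}\right) = \frac{104}{9}$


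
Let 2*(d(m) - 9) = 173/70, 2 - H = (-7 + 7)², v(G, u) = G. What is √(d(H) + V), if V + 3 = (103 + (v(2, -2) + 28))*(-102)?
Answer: I*√66437945/70 ≈ 116.44*I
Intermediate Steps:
H = 2 (H = 2 - (-7 + 7)² = 2 - 1*0² = 2 - 1*0 = 2 + 0 = 2)
d(m) = 1433/140 (d(m) = 9 + (173/70)/2 = 9 + (173*(1/70))/2 = 9 + (½)*(173/70) = 9 + 173/140 = 1433/140)
V = -13569 (V = -3 + (103 + (2 + 28))*(-102) = -3 + (103 + 30)*(-102) = -3 + 133*(-102) = -3 - 13566 = -13569)
√(d(H) + V) = √(1433/140 - 13569) = √(-1898227/140) = I*√66437945/70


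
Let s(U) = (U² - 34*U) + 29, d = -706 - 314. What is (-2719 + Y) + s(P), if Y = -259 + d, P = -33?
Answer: -1758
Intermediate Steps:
d = -1020
s(U) = 29 + U² - 34*U
Y = -1279 (Y = -259 - 1020 = -1279)
(-2719 + Y) + s(P) = (-2719 - 1279) + (29 + (-33)² - 34*(-33)) = -3998 + (29 + 1089 + 1122) = -3998 + 2240 = -1758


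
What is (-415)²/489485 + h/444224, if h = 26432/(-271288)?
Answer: 64860239294099/184341030753176 ≈ 0.35185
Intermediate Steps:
h = -3304/33911 (h = 26432*(-1/271288) = -3304/33911 ≈ -0.097432)
(-415)²/489485 + h/444224 = (-415)²/489485 - 3304/33911/444224 = 172225*(1/489485) - 3304/33911*1/444224 = 34445/97897 - 413/1883010008 = 64860239294099/184341030753176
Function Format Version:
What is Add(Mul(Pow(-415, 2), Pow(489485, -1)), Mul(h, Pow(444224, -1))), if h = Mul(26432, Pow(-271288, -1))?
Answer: Rational(64860239294099, 184341030753176) ≈ 0.35185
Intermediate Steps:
h = Rational(-3304, 33911) (h = Mul(26432, Rational(-1, 271288)) = Rational(-3304, 33911) ≈ -0.097432)
Add(Mul(Pow(-415, 2), Pow(489485, -1)), Mul(h, Pow(444224, -1))) = Add(Mul(Pow(-415, 2), Pow(489485, -1)), Mul(Rational(-3304, 33911), Pow(444224, -1))) = Add(Mul(172225, Rational(1, 489485)), Mul(Rational(-3304, 33911), Rational(1, 444224))) = Add(Rational(34445, 97897), Rational(-413, 1883010008)) = Rational(64860239294099, 184341030753176)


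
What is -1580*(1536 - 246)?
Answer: -2038200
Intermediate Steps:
-1580*(1536 - 246) = -1580*1290 = -2038200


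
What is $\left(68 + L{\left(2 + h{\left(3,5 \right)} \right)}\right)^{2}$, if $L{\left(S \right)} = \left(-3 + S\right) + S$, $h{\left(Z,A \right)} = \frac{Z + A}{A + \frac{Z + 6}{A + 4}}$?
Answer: $\frac{46225}{9} \approx 5136.1$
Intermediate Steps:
$h{\left(Z,A \right)} = \frac{A + Z}{A + \frac{6 + Z}{4 + A}}$
$L{\left(S \right)} = -3 + 2 S$
$\left(68 + L{\left(2 + h{\left(3,5 \right)} \right)}\right)^{2} = \left(68 - \left(3 - 2 \left(2 + \frac{5^{2} + 4 \cdot 5 + 4 \cdot 3 + 5 \cdot 3}{6 + 3 + 5^{2} + 4 \cdot 5}\right)\right)\right)^{2} = \left(68 - \left(3 - 2 \left(2 + \frac{25 + 20 + 12 + 15}{6 + 3 + 25 + 20}\right)\right)\right)^{2} = \left(68 - \left(3 - 2 \left(2 + \frac{1}{54} \cdot 72\right)\right)\right)^{2} = \left(68 - \left(3 - 2 \left(2 + \frac{4}{3}\right)\right)\right)^{2} = \left(68 + \left(-3 + 2 \cdot \frac{10}{3}\right)\right)^{2} = \left(68 + \left(-3 + \frac{20}{3}\right)\right)^{2} = \left(68 + \frac{11}{3}\right)^{2} = \left(\frac{215}{3}\right)^{2} = \frac{46225}{9}$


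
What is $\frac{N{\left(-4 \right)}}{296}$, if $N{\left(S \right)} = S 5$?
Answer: $- \frac{5}{74} \approx -0.067568$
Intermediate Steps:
$N{\left(S \right)} = 5 S$
$\frac{N{\left(-4 \right)}}{296} = \frac{5 \left(-4\right)}{296} = \left(-20\right) \frac{1}{296} = - \frac{5}{74}$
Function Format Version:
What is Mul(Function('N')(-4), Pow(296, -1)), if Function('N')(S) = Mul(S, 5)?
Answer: Rational(-5, 74) ≈ -0.067568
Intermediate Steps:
Function('N')(S) = Mul(5, S)
Mul(Function('N')(-4), Pow(296, -1)) = Mul(Mul(5, -4), Pow(296, -1)) = Mul(-20, Rational(1, 296)) = Rational(-5, 74)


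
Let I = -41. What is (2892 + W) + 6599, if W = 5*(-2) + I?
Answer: 9440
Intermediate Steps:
W = -51 (W = 5*(-2) - 41 = -10 - 41 = -51)
(2892 + W) + 6599 = (2892 - 51) + 6599 = 2841 + 6599 = 9440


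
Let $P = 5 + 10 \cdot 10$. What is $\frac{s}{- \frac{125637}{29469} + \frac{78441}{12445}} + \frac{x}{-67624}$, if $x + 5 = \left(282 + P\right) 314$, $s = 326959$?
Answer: $\frac{35564338637181441}{221861698312} \approx 1.603 \cdot 10^{5}$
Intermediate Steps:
$P = 105$ ($P = 5 + 100 = 105$)
$x = 121513$ ($x = -5 + \left(282 + 105\right) 314 = -5 + 387 \cdot 314 = -5 + 121518 = 121513$)
$\frac{s}{- \frac{125637}{29469} + \frac{78441}{12445}} + \frac{x}{-67624} = \frac{326959}{- \frac{125637}{29469} + \frac{78441}{12445}} + \frac{121513}{-67624} = \frac{326959}{\left(-125637\right) \frac{1}{29469} + 78441 \cdot \frac{1}{12445}} + 121513 \left(- \frac{1}{67624}\right) = \frac{326959}{- \frac{41879}{9823} + \frac{78441}{12445}} - \frac{121513}{67624} = \frac{326959}{\frac{13123252}{6434065}} - \frac{121513}{67624} = 326959 \cdot \frac{6434065}{13123252} - \frac{121513}{67624} = \frac{2103675458335}{13123252} - \frac{121513}{67624} = \frac{35564338637181441}{221861698312}$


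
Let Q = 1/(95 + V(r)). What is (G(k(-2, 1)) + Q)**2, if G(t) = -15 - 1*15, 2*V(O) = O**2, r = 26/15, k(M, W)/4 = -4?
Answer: 424015857225/471454369 ≈ 899.38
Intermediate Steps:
k(M, W) = -16 (k(M, W) = 4*(-4) = -16)
r = 26/15 (r = 26*(1/15) = 26/15 ≈ 1.7333)
V(O) = O**2/2
G(t) = -30 (G(t) = -15 - 15 = -30)
Q = 225/21713 (Q = 1/(95 + (26/15)**2/2) = 1/(95 + (1/2)*(676/225)) = 1/(95 + 338/225) = 1/(21713/225) = 225/21713 ≈ 0.010362)
(G(k(-2, 1)) + Q)**2 = (-30 + 225/21713)**2 = (-651165/21713)**2 = 424015857225/471454369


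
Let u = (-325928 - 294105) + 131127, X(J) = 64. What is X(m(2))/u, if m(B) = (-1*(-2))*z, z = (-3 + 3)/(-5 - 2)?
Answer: -32/244453 ≈ -0.00013090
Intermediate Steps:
z = 0 (z = 0/(-7) = 0*(-1/7) = 0)
m(B) = 0 (m(B) = -1*(-2)*0 = 2*0 = 0)
u = -488906 (u = -620033 + 131127 = -488906)
X(m(2))/u = 64/(-488906) = 64*(-1/488906) = -32/244453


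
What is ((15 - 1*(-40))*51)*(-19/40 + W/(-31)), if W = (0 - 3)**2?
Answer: -532389/248 ≈ -2146.7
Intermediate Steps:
W = 9 (W = (-3)**2 = 9)
((15 - 1*(-40))*51)*(-19/40 + W/(-31)) = ((15 - 1*(-40))*51)*(-19/40 + 9/(-31)) = ((15 + 40)*51)*(-19*1/40 + 9*(-1/31)) = (55*51)*(-19/40 - 9/31) = 2805*(-949/1240) = -532389/248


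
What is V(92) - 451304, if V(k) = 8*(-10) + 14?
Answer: -451370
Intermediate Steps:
V(k) = -66 (V(k) = -80 + 14 = -66)
V(92) - 451304 = -66 - 451304 = -451370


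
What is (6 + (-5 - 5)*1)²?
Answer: 16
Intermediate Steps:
(6 + (-5 - 5)*1)² = (6 - 10*1)² = (6 - 10)² = (-4)² = 16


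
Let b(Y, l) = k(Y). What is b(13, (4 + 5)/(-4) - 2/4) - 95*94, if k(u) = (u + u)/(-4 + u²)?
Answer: -1473424/165 ≈ -8929.8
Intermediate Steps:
k(u) = 2*u/(-4 + u²) (k(u) = (2*u)/(-4 + u²) = 2*u/(-4 + u²))
b(Y, l) = 2*Y/(-4 + Y²)
b(13, (4 + 5)/(-4) - 2/4) - 95*94 = 2*13/(-4 + 13²) - 95*94 = 2*13/(-4 + 169) - 8930 = 2*13/165 - 8930 = 2*13*(1/165) - 8930 = 26/165 - 8930 = -1473424/165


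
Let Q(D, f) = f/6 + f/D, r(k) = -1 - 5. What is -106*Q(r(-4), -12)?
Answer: 0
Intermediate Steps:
r(k) = -6
Q(D, f) = f/6 + f/D (Q(D, f) = f*(⅙) + f/D = f/6 + f/D)
-106*Q(r(-4), -12) = -106*((⅙)*(-12) - 12/(-6)) = -106*(-2 - 12*(-⅙)) = -106*(-2 + 2) = -106*0 = 0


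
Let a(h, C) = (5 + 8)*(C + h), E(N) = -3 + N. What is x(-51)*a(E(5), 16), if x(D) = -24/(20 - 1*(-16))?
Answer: -156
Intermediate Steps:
a(h, C) = 13*C + 13*h (a(h, C) = 13*(C + h) = 13*C + 13*h)
x(D) = -2/3 (x(D) = -24/(20 + 16) = -24/36 = -24*1/36 = -2/3)
x(-51)*a(E(5), 16) = -2*(13*16 + 13*(-3 + 5))/3 = -2*(208 + 13*2)/3 = -2*(208 + 26)/3 = -2/3*234 = -156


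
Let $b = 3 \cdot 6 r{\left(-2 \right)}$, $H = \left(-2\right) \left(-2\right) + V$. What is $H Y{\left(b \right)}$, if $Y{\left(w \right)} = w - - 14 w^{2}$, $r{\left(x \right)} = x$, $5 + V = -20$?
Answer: $-380268$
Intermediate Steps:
$V = -25$ ($V = -5 - 20 = -25$)
$H = -21$ ($H = \left(-2\right) \left(-2\right) - 25 = 4 - 25 = -21$)
$b = -36$ ($b = 3 \cdot 6 \left(-2\right) = 18 \left(-2\right) = -36$)
$Y{\left(w \right)} = w + 14 w^{2}$
$H Y{\left(b \right)} = - 21 \left(- 36 \left(1 + 14 \left(-36\right)\right)\right) = - 21 \left(- 36 \left(1 - 504\right)\right) = - 21 \left(\left(-36\right) \left(-503\right)\right) = \left(-21\right) 18108 = -380268$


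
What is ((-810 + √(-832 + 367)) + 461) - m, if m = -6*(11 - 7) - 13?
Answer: -312 + I*√465 ≈ -312.0 + 21.564*I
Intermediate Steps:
m = -37 (m = -6*4 - 13 = -24 - 13 = -37)
((-810 + √(-832 + 367)) + 461) - m = ((-810 + √(-832 + 367)) + 461) - 1*(-37) = ((-810 + √(-465)) + 461) + 37 = ((-810 + I*√465) + 461) + 37 = (-349 + I*√465) + 37 = -312 + I*√465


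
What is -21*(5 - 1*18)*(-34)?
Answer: -9282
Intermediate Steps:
-21*(5 - 1*18)*(-34) = -21*(5 - 18)*(-34) = -21*(-13)*(-34) = 273*(-34) = -9282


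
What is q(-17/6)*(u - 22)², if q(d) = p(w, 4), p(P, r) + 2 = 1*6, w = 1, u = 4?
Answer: 1296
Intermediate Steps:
p(P, r) = 4 (p(P, r) = -2 + 1*6 = -2 + 6 = 4)
q(d) = 4
q(-17/6)*(u - 22)² = 4*(4 - 22)² = 4*(-18)² = 4*324 = 1296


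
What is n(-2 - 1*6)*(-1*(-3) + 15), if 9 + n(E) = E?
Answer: -306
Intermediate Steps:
n(E) = -9 + E
n(-2 - 1*6)*(-1*(-3) + 15) = (-9 + (-2 - 1*6))*(-1*(-3) + 15) = (-9 + (-2 - 6))*(3 + 15) = (-9 - 8)*18 = -17*18 = -306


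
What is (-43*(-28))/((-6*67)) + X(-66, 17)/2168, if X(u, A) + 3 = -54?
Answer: -1316593/435768 ≈ -3.0213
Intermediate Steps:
X(u, A) = -57 (X(u, A) = -3 - 54 = -57)
(-43*(-28))/((-6*67)) + X(-66, 17)/2168 = (-43*(-28))/((-6*67)) - 57/2168 = 1204/(-402) - 57*1/2168 = 1204*(-1/402) - 57/2168 = -602/201 - 57/2168 = -1316593/435768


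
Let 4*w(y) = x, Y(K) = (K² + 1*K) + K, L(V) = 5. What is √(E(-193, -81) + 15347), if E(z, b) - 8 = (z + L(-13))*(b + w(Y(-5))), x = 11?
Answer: √30066 ≈ 173.40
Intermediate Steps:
Y(K) = K² + 2*K (Y(K) = (K² + K) + K = (K + K²) + K = K² + 2*K)
w(y) = 11/4 (w(y) = (¼)*11 = 11/4)
E(z, b) = 8 + (5 + z)*(11/4 + b) (E(z, b) = 8 + (z + 5)*(b + 11/4) = 8 + (5 + z)*(11/4 + b))
√(E(-193, -81) + 15347) = √((87/4 + 5*(-81) + (11/4)*(-193) - 81*(-193)) + 15347) = √((87/4 - 405 - 2123/4 + 15633) + 15347) = √(14719 + 15347) = √30066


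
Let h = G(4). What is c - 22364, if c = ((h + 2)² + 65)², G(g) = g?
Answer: -12163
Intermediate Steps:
h = 4
c = 10201 (c = ((4 + 2)² + 65)² = (6² + 65)² = (36 + 65)² = 101² = 10201)
c - 22364 = 10201 - 22364 = -12163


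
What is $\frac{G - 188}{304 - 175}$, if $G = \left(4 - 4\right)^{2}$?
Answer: $- \frac{188}{129} \approx -1.4574$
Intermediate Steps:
$G = 0$ ($G = \left(4 - 4\right)^{2} = 0^{2} = 0$)
$\frac{G - 188}{304 - 175} = \frac{0 - 188}{304 - 175} = \frac{1}{129} \left(-188\right) = - \frac{188}{129}$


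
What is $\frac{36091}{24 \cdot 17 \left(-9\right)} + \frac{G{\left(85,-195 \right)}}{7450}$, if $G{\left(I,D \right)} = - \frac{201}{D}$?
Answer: $- \frac{514024139}{52299000} \approx -9.8286$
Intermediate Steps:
$\frac{36091}{24 \cdot 17 \left(-9\right)} + \frac{G{\left(85,-195 \right)}}{7450} = \frac{36091}{24 \cdot 17 \left(-9\right)} + \frac{\left(-201\right) \frac{1}{-195}}{7450} = \frac{36091}{408 \left(-9\right)} + \left(-201\right) \left(- \frac{1}{195}\right) \frac{1}{7450} = \frac{36091}{-3672} + \frac{67}{65} \cdot \frac{1}{7450} = 36091 \left(- \frac{1}{3672}\right) + \frac{67}{484250} = - \frac{2123}{216} + \frac{67}{484250} = - \frac{514024139}{52299000}$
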